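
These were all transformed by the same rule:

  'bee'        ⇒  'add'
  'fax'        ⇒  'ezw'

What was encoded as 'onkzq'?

polar

Compare letters: b→a is +25, e→d is +25, e→d is +25 — a constant shift. This is a Caesar cipher with shift 25.
Undoing it on onkzq: o−25=p, n−25=o, k−25=l, z−25=a, q−25=r.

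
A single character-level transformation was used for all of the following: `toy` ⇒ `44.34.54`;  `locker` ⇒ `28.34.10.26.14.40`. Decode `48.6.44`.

t(#20)→44 and o(#15)→34: differences scale by 2, so n = 2·pos + 4. The formula is n = 2×(alphabet index, a=1) + 4.
Decoding 48.6.44: 48→(48−4)÷2=22=v, 6→(6−4)÷2=1=a, 44→(44−4)÷2=20=t.

vat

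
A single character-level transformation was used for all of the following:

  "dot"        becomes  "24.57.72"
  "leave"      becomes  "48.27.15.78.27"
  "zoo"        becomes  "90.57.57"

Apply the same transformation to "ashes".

d(#4)→24 and o(#15)→57: differences scale by 3, so n = 3·pos + 12. The formula is n = 3×(alphabet index, a=1) + 12.
On ashes: a=1→15, s=19→69, h=8→36, e=5→27, s=19→69.

15.69.36.27.69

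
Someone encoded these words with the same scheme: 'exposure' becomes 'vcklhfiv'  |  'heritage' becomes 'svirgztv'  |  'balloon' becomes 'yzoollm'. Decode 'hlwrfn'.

sodium

Each pair mirrors across the alphabet (e↔v, x↔c, p↔k): positions sum to 25. Each letter is replaced by its mirror in the alphabet: a↔z, b↔y, c↔x, and so on (the Atbash cipher).
Undoing it on hlwrfn: h↔s, l↔o, w↔d, r↔i, f↔u, n↔m.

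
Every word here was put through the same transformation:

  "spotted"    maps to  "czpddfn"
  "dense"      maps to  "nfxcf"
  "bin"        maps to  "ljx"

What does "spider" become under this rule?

czjnfb

Two shifts are in play — +1 for a/e/i/o/u, +10 for every other letter.
On spider: s(cons)+10=c, p(cons)+10=z, i(vowel)+1=j, d(cons)+10=n, e(vowel)+1=f, r(cons)+10=b.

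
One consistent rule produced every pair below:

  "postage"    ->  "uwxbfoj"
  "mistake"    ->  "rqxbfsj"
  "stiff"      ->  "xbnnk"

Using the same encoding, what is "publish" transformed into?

Shifts by position in postage: pos 0: p→u (+5), pos 1: o→w (+8), pos 2: s→x (+5), pos 3: t→b (+8) — repeating every 2. The shifts repeat in a cycle of length 2: positions 0,1,… shift by +5, +8, then the pattern repeats.
On publish: p+5=u, u+8=c, b+5=g, l+8=t, i+5=n, s+8=a, h+5=m.

ucgtnam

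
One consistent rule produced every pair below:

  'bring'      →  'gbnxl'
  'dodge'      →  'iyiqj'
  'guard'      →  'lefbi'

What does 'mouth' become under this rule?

ryzdm

The shifts repeat in a cycle of length 2: positions 0,1,… shift by +5, +10, then the pattern repeats.
On mouth: m+5=r, o+10=y, u+5=z, t+10=d, h+5=m.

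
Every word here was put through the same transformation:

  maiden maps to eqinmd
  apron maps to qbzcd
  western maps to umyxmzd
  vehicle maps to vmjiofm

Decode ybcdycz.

m(12)→e(4) and a(0)→q(16) fit y≡25x+16 (mod 26); the inverse of 25 mod 26 is 25. Each letter's alphabet position (a=0..z=25) is mapped through 25·x+16 mod 26 — an affine cipher.
Decoding ybcdycz: y(24)→25·(24−16)≡18=s; b(1)→25·(1−16)≡15=p; c(2)→25·(2−16)≡14=o; d(3)→25·(3−16)≡13=n; y(24)→25·(24−16)≡18=s; c(2)→25·(2−16)≡14=o; z(25)→25·(25−16)≡17=r (all mod 26).

sponsor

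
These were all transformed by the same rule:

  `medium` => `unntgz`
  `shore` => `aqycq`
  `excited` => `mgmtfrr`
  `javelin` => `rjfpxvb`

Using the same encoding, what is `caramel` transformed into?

In medium: m→u is +8, e→n is +9, d→n is +10, i→t is +11 — the shift increases by 1 each position. Letter i (0-indexed) is shifted by i+8, so successive shifts are 8, 9, 10, ….
On caramel: c+8=k, a+9=j, r+10=b, a+11=l, m+12=y, e+13=r, l+14=z.

kjblyrz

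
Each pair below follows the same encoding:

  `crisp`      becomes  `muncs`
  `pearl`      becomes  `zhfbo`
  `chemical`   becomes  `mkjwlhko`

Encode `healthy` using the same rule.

rhfvwmi

The shifts repeat in a cycle of length 3: positions 0,1,… shift by +10, +3, +5, then the pattern repeats.
For healthy: h+10=r, e+3=h, a+5=f, l+10=v, t+3=w, h+5=m, y+10=i.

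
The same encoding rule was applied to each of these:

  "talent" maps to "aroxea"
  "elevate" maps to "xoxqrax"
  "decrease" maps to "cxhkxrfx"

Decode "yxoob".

Each letter's alphabet position (a=0..z=25) is mapped through 21·x+17 mod 26 — an affine cipher.
Decoding yxoob: y(24)→5·(24−17)≡9=j; x(23)→5·(23−17)≡4=e; o(14)→5·(14−17)≡11=l; o(14)→5·(14−17)≡11=l; b(1)→5·(1−17)≡24=y (all mod 26).

jelly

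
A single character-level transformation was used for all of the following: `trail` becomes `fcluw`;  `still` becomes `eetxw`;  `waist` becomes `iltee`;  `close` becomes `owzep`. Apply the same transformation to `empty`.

Shifts by position in trail: pos 0: t→f (+12), pos 1: r→c (+11), pos 2: a→l (+11), pos 3: i→u (+12), pos 4: l→w (+11) — repeating every 3. It's a Vigenère-style cipher with numeric key [12,11,11]: position i shifts by key[i mod 3].
For empty: e+12=q, m+11=x, p+11=a, t+12=f, y+11=j.

qxafj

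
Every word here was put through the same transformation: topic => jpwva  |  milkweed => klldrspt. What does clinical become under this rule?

Read the word backwards and shift each letter +7.
On clinical: reverse → lacinilc; then shift: l+7=s, a+7=h, c+7=j, i+7=p, n+7=u, i+7=p, l+7=s, c+7=j.

shjpupsj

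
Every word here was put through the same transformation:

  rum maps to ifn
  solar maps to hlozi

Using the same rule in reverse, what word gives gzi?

This is the alphabet-reversal cipher (Atbash): a becomes z, b becomes y, etc.
Undoing it on gzi: g↔t, z↔a, i↔r.

tar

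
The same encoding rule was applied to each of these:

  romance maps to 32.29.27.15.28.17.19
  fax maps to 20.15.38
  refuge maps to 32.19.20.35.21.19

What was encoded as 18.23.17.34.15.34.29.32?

Each letter is replaced by its alphabet position (a=1..z=26) + 14.
Decoding 18.23.17.34.15.34.29.32: 18→(18−14)÷1=4=d, 23→(23−14)÷1=9=i, 17→(17−14)÷1=3=c, 34→(34−14)÷1=20=t, 15→(15−14)÷1=1=a, 34→(34−14)÷1=20=t, 29→(29−14)÷1=15=o, 32→(32−14)÷1=18=r.

dictator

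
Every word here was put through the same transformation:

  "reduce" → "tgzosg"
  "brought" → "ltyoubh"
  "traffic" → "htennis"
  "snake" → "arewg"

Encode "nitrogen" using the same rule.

rihtyugr

r(17)→t(19) and e(4)→g(6) fit y≡7x+4 (mod 26); the inverse of 7 mod 26 is 15. Each letter's alphabet position (a=0..z=25) is mapped through 7·x+4 mod 26 — an affine cipher.
Applying it to nitrogen: n(13)→7·13+4≡17=r; i(8)→7·8+4≡8=i; t(19)→7·19+4≡7=h; r(17)→7·17+4≡19=t; o(14)→7·14+4≡24=y; g(6)→7·6+4≡20=u; e(4)→7·4+4≡6=g; n(13)→7·13+4≡17=r (all mod 26).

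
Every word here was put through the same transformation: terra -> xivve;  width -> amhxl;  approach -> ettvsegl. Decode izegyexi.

Every letter moves 4 places later in the alphabet, wrapping around z→a.
Undoing it on izegyexi: i−4=e, z−4=v, e−4=a, g−4=c, y−4=u, e−4=a, x−4=t, i−4=e.

evacuate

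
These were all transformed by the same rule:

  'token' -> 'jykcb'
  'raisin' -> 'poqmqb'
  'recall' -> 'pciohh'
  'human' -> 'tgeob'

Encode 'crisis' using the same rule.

Treating letters as 0–25, the rule is x ↦ 23x + 14 (mod 26).
On crisis: c(2)→23·2+14≡8=i; r(17)→23·17+14≡15=p; i(8)→23·8+14≡16=q; s(18)→23·18+14≡12=m; i(8)→23·8+14≡16=q; s(18)→23·18+14≡12=m (all mod 26).

ipqmqm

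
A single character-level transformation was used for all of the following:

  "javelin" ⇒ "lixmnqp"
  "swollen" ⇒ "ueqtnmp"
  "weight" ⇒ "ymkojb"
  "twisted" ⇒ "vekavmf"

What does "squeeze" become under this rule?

uywmghg

Shifts by position in javelin: pos 0: j→l (+2), pos 1: a→i (+8), pos 2: v→x (+2), pos 3: e→m (+8) — repeating every 2. It's a Vigenère-style cipher with numeric key [2,8]: position i shifts by key[i mod 2].
On squeeze: s+2=u, q+8=y, u+2=w, e+8=m, e+2=g, z+8=h, e+2=g.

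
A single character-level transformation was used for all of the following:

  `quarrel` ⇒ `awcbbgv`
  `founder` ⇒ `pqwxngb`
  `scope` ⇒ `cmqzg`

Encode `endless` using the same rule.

gxnvgcc

The shift depends on letter class: consonant q→a is +10, but vowel u→w is +2. The rule splits by letter class: vowels +2, consonants +10.
Applying it to endless: e(vowel)+2=g, n(cons)+10=x, d(cons)+10=n, l(cons)+10=v, e(vowel)+2=g, s(cons)+10=c, s(cons)+10=c.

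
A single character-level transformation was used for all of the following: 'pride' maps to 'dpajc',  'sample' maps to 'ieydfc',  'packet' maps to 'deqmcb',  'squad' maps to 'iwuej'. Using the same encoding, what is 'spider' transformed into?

p(15)→d(3) and r(17)→p(15) fit y≡19x+4 (mod 26); the inverse of 19 mod 26 is 11. Each letter's alphabet position (a=0..z=25) is mapped through 19·x+4 mod 26 — an affine cipher.
Applying it to spider: s(18)→19·18+4≡8=i; p(15)→19·15+4≡3=d; i(8)→19·8+4≡0=a; d(3)→19·3+4≡9=j; e(4)→19·4+4≡2=c; r(17)→19·17+4≡15=p (all mod 26).

idajcp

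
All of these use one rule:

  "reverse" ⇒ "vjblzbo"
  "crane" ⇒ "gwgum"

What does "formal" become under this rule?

jtxtiu

In reverse: r→v is +4, e→j is +5, v→b is +6, e→l is +7 — the shift increases by 1 each position. Letter i (0-indexed) is shifted by i+4, so successive shifts are 4, 5, 6, ….
On formal: f+4=j, o+5=t, r+6=x, m+7=t, a+8=i, l+9=u.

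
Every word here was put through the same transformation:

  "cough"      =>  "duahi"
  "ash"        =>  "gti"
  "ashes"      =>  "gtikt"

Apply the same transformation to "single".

The rule splits by letter class: vowels +6, consonants +1.
On single: s(cons)+1=t, i(vowel)+6=o, n(cons)+1=o, g(cons)+1=h, l(cons)+1=m, e(vowel)+6=k.

toohmk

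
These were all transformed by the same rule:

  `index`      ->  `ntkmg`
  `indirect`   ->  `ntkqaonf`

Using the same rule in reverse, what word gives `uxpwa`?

In index: i→n is +5, n→t is +6, d→k is +7, e→m is +8 — the shift increases by 1 each position. Each letter shifts forward by (position + 5), i.e. 5, 6, 7, … — the shift grows by one for each successive letter.
Decoding uxpwa: u−5=p, x−6=r, p−7=i, w−8=o, a−9=r.

prior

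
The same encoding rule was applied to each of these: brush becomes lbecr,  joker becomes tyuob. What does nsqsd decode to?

This is a Caesar cipher with shift 10.
Reversing it on nsqsd: n−10=d, s−10=i, q−10=g, s−10=i, d−10=t.

digit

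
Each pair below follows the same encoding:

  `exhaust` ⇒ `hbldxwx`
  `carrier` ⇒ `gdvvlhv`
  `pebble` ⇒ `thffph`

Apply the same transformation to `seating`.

whdxlrk

The shift depends on letter class: consonant x→b is +4, but vowel e→h is +3. Two shifts are in play — +3 for a/e/i/o/u, +4 for every other letter.
Applying it to seating: s(cons)+4=w, e(vowel)+3=h, a(vowel)+3=d, t(cons)+4=x, i(vowel)+3=l, n(cons)+4=r, g(cons)+4=k.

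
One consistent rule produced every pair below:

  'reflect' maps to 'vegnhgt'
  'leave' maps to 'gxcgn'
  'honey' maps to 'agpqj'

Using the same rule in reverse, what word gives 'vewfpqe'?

The output letters match the input read backwards, each shifted +2: reflect reversed is tcelfer. The word is reversed, then every letter is shifted forward by 2.
Decoding vewfpqe: shift back: v−2=t, e−2=c, w−2=u, f−2=d, p−2=n, q−2=o, e−2=c → tcudnoc; then reverse → conduct.

conduct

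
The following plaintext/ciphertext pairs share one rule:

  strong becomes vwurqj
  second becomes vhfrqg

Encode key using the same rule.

This is a Caesar cipher with shift 3.
For key: k+3=n, e+3=h, y+3=b.

nhb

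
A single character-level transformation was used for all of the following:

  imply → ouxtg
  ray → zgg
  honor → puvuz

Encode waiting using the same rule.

Two shifts are in play — +6 for a/e/i/o/u, +8 for every other letter.
On waiting: w(cons)+8=e, a(vowel)+6=g, i(vowel)+6=o, t(cons)+8=b, i(vowel)+6=o, n(cons)+8=v, g(cons)+8=o.

egobovo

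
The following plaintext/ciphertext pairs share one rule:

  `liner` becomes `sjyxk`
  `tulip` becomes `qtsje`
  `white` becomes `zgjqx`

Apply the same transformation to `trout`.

qkbtq

l(11)→s(18) and i(8)→j(9) fit y≡3x+11 (mod 26); the inverse of 3 mod 26 is 9. Each letter's alphabet position (a=0..z=25) is mapped through 3·x+11 mod 26 — an affine cipher.
Applying it to trout: t(19)→3·19+11≡16=q; r(17)→3·17+11≡10=k; o(14)→3·14+11≡1=b; u(20)→3·20+11≡19=t; t(19)→3·19+11≡16=q (all mod 26).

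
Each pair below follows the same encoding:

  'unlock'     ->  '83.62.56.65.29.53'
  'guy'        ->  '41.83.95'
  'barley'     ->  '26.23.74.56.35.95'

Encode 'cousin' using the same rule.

u(#21)→83 and n(#14)→62: differences scale by 3, so n = 3·pos + 20. Each letter becomes 3×(its alphabet position, a=1..z=26) + 20.
On cousin: c=3→29, o=15→65, u=21→83, s=19→77, i=9→47, n=14→62.

29.65.83.77.47.62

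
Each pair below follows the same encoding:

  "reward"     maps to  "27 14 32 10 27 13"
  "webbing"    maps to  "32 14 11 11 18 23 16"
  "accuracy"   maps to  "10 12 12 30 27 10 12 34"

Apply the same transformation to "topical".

r is letter #18 and maps to 27: an offset of 9. The number is (letter's place in the alphabet, a=1) + 9.
Applying it to topical: t=20→29, o=15→24, p=16→25, i=9→18, c=3→12, a=1→10, l=12→21.

29 24 25 18 12 10 21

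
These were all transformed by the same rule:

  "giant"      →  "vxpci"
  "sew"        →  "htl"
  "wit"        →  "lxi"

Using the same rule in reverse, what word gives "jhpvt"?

Compare letters: g→v is +15, i→x is +15, a→p is +15 — a constant shift. It's a constant shift of +15 (ROT15).
Decoding jhpvt: j−15=u, h−15=s, p−15=a, v−15=g, t−15=e.

usage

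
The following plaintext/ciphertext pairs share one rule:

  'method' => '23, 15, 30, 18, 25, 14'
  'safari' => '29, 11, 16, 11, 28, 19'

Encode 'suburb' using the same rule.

29, 31, 12, 31, 28, 12

m is letter #13 and maps to 23: an offset of 10. Each letter is replaced by its alphabet position (a=1..z=26) + 10.
On suburb: s=19→29, u=21→31, b=2→12, u=21→31, r=18→28, b=2→12.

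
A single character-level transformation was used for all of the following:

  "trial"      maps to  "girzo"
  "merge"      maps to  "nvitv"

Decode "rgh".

its

Each letter is replaced by its mirror in the alphabet: a↔z, b↔y, c↔x, and so on (the Atbash cipher).
Undoing it on rgh: r↔i, g↔t, h↔s.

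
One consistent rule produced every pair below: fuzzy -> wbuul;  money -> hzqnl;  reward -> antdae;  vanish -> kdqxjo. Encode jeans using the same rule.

gndqj

f(5)→w(22) and u(20)→b(1) fit y≡9x+3 (mod 26); the inverse of 9 mod 26 is 3. Each letter's alphabet position (a=0..z=25) is mapped through 9·x+3 mod 26 — an affine cipher.
For jeans: j(9)→9·9+3≡6=g; e(4)→9·4+3≡13=n; a(0)→9·0+3≡3=d; n(13)→9·13+3≡16=q; s(18)→9·18+3≡9=j (all mod 26).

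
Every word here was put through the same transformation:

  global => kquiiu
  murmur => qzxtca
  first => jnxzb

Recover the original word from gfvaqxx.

caption

Letter i (0-indexed) is shifted by i+4, so successive shifts are 4, 5, 6, ….
Undoing it on gfvaqxx: g−4=c, f−5=a, v−6=p, a−7=t, q−8=i, x−9=o, x−10=n.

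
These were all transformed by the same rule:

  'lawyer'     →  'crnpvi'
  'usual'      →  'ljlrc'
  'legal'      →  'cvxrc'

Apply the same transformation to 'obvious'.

fsmzflj

Compare letters: l→c is +17, a→r is +17, w→n is +17 — a constant shift. It's a constant shift of +17 (ROT17).
On obvious: o+17=f, b+17=s, v+17=m, i+17=z, o+17=f, u+17=l, s+17=j.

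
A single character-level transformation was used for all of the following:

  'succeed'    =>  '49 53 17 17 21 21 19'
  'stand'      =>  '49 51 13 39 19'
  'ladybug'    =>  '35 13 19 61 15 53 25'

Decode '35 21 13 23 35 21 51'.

s(#19)→49 and u(#21)→53: differences scale by 2, so n = 2·pos + 11. The formula is n = 2×(alphabet index, a=1) + 11.
Undoing it on 35 21 13 23 35 21 51: 35→(35−11)÷2=12=l, 21→(21−11)÷2=5=e, 13→(13−11)÷2=1=a, 23→(23−11)÷2=6=f, 35→(35−11)÷2=12=l, 21→(21−11)÷2=5=e, 51→(51−11)÷2=20=t.

leaflet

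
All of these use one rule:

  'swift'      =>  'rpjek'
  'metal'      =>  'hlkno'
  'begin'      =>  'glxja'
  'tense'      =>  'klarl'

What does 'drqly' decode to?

Treating letters as 0–25, the rule is x ↦ 19x + 13 (mod 26).
Reversing it on drqly: d(3)→11·(3−13)≡20=u; r(17)→11·(17−13)≡18=s; q(16)→11·(16−13)≡7=h; l(11)→11·(11−13)≡4=e; y(24)→11·(24−13)≡17=r (all mod 26).

usher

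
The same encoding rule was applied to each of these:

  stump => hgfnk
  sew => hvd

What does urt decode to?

Each pair mirrors across the alphabet (s↔h, t↔g, u↔f): positions sum to 25. Letters are reflected about the middle of the alphabet (position → 25−position): Atbash.
Undoing it on urt: u↔f, r↔i, t↔g.

fig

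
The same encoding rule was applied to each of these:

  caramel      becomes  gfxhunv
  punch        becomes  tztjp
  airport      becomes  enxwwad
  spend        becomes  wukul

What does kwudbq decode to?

Letter i (0-indexed) is shifted by i+4, so successive shifts are 4, 5, 6, ….
Reversing it on kwudbq: k−4=g, w−5=r, u−6=o, d−7=w, b−8=t, q−9=h.

growth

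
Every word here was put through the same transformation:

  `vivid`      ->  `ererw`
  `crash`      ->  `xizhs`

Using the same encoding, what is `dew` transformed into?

Each pair mirrors across the alphabet (v↔e, i↔r, v↔e): positions sum to 25. Letters are reflected about the middle of the alphabet (position → 25−position): Atbash.
For dew: d↔w, e↔v, w↔d.

wvd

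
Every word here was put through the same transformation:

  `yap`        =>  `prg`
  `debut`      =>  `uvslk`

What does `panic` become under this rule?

Compare letters: y→p is +17, a→r is +17, p→g is +17 — a constant shift. It's a constant shift of +17 (ROT17).
Applying it to panic: p+17=g, a+17=r, n+17=e, i+17=z, c+17=t.

grezt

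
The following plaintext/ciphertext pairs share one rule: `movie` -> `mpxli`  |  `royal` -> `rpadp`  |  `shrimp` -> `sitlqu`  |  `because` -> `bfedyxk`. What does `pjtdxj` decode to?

pirate

In movie: m→m is +0, o→p is +1, v→x is +2, i→l is +3 — the shift increases by 1 each position. Each letter shifts forward by its position index (0, 1, 2, …) — the shift grows by one for each successive letter.
Decoding pjtdxj: p−0=p, j−1=i, t−2=r, d−3=a, x−4=t, j−5=e.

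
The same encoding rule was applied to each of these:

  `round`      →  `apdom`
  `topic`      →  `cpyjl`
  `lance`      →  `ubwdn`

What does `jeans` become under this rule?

A repeating key of period 2 is used — shifts +9, +1 over and over.
For jeans: j+9=s, e+1=f, a+9=j, n+1=o, s+9=b.

sfjob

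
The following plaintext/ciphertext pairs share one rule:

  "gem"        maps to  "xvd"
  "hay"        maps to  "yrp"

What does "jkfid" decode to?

Compare letters: g→x is +17, e→v is +17, m→d is +17 — a constant shift. Every letter moves 17 places later in the alphabet, wrapping around z→a.
Decoding jkfid: j−17=s, k−17=t, f−17=o, i−17=r, d−17=m.

storm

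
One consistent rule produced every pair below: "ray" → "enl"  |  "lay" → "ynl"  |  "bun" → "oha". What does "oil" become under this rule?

bvy

Compare letters: r→e is +13, a→n is +13, y→l is +13 — a constant shift. Each letter is shifted forward by 13 in the alphabet (a Caesar shift of +13).
Applying it to oil: o+13=b, i+13=v, l+13=y.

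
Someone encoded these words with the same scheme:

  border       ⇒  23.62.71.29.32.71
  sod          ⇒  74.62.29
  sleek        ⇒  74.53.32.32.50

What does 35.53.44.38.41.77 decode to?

flight

b(#2)→23 and o(#15)→62: differences scale by 3, so n = 3·pos + 17. Each letter becomes 3×(its alphabet position, a=1..z=26) + 17.
Decoding 35.53.44.38.41.77: 35→(35−17)÷3=6=f, 53→(53−17)÷3=12=l, 44→(44−17)÷3=9=i, 38→(38−17)÷3=7=g, 41→(41−17)÷3=8=h, 77→(77−17)÷3=20=t.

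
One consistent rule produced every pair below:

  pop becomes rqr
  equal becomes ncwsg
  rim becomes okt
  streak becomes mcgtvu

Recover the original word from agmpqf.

donkey

The output letters match the input read backwards, each shifted +2: pop reversed is pop. Two steps: reverse the string, then apply a Caesar shift of +2.
Reversing it on agmpqf: shift back: a−2=y, g−2=e, m−2=k, p−2=n, q−2=o, f−2=d → yeknod; then reverse → donkey.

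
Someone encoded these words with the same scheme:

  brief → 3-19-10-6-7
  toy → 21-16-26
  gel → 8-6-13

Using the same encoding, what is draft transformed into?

5-19-2-7-21

b is letter #2 and maps to 3: an offset of 1. Letters become their 1-based position plus 1 (so a→2, b→3, …).
On draft: d=4→5, r=18→19, a=1→2, f=6→7, t=20→21.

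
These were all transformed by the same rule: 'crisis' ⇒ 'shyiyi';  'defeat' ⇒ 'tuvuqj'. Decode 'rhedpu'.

bronze

Compare letters: c→s is +16, r→h is +16, i→y is +16 — a constant shift. Every letter moves 16 places later in the alphabet, wrapping around z→a.
Decoding rhedpu: r−16=b, h−16=r, e−16=o, d−16=n, p−16=z, u−16=e.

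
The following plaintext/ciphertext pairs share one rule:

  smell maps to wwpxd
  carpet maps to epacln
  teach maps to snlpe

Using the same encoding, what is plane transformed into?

pylwa

The output letters match the input read backwards, each shifted +11: smell reversed is llems. Two steps: reverse the string, then apply a Caesar shift of +11.
On plane: reverse → enalp; then shift: e+11=p, n+11=y, a+11=l, l+11=w, p+11=a.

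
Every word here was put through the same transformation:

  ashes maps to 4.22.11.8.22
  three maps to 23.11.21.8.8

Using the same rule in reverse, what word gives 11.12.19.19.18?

a is letter #1 and maps to 4: an offset of 3. Letters become their 1-based position plus 3 (so a→4, b→5, …).
Undoing it on 11.12.19.19.18: 11→(11−3)÷1=8=h, 12→(12−3)÷1=9=i, 19→(19−3)÷1=16=p, 19→(19−3)÷1=16=p, 18→(18−3)÷1=15=o.

hippo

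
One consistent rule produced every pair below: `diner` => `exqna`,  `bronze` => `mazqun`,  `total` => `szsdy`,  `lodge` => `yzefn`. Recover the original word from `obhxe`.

humid

d(3)→e(4) and i(8)→x(23) fit y≡9x+3 (mod 26); the inverse of 9 mod 26 is 3. This is an affine cipher: with a=0,…,z=25, each position x becomes (9x+3) mod 26.
Decoding obhxe: o(14)→3·(14−3)≡7=h; b(1)→3·(1−3)≡20=u; h(7)→3·(7−3)≡12=m; x(23)→3·(23−3)≡8=i; e(4)→3·(4−3)≡3=d (all mod 26).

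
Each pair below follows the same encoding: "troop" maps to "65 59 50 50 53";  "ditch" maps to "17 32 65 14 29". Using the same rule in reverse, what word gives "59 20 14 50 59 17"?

record

t(#20)→65 and r(#18)→59: differences scale by 3, so n = 3·pos + 5. With a=1..z=26, the number is 3·pos + 5.
Reversing it on 59 20 14 50 59 17: 59→(59−5)÷3=18=r, 20→(20−5)÷3=5=e, 14→(14−5)÷3=3=c, 50→(50−5)÷3=15=o, 59→(59−5)÷3=18=r, 17→(17−5)÷3=4=d.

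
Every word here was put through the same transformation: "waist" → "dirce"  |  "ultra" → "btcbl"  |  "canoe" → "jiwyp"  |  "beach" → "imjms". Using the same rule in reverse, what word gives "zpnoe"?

In waist: w→d is +7, a→i is +8, i→r is +9, s→c is +10 — the shift increases by 1 each position. The shift increases by 1 at each position, starting from +7: 7, 8, 9, ….
Undoing it on zpnoe: z−7=s, p−8=h, n−9=e, o−10=e, e−11=t.

sheet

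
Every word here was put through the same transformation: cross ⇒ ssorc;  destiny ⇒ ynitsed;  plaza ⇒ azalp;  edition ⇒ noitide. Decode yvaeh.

heavy

It's just the letters in reverse order.
Undoing it on yvaeh: then reverse → heavy.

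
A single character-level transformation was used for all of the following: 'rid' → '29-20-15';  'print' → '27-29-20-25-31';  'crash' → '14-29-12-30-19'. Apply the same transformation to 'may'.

24-12-36

r is letter #18 and maps to 29: an offset of 11. The number is (letter's place in the alphabet, a=1) + 11.
For may: m=13→24, a=1→12, y=25→36.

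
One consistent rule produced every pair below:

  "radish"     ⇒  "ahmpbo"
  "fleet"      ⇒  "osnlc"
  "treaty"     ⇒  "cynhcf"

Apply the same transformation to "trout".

cyxbc

Shifts by position in radish: pos 0: r→a (+9), pos 1: a→h (+7), pos 2: d→m (+9), pos 3: i→p (+7) — repeating every 2. It's a Vigenère-style cipher with numeric key [9,7]: position i shifts by key[i mod 2].
For trout: t+9=c, r+7=y, o+9=x, u+7=b, t+9=c.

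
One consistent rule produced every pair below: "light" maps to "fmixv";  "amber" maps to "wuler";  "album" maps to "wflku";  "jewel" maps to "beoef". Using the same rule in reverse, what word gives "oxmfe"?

l(11)→f(5) and i(8)→m(12) fit y≡15x+22 (mod 26); the inverse of 15 mod 26 is 7. Treating letters as 0–25, the rule is x ↦ 15x + 22 (mod 26).
Undoing it on oxmfe: o(14)→7·(14−22)≡22=w; x(23)→7·(23−22)≡7=h; m(12)→7·(12−22)≡8=i; f(5)→7·(5−22)≡11=l; e(4)→7·(4−22)≡4=e (all mod 26).

while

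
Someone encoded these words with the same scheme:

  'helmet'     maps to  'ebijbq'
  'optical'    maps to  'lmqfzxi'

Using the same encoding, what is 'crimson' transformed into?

Compare letters: h→e is +23, e→b is +23, l→i is +23 — a constant shift. This is a Caesar cipher with shift 23.
For crimson: c+23=z, r+23=o, i+23=f, m+23=j, s+23=p, o+23=l, n+23=k.

zofjplk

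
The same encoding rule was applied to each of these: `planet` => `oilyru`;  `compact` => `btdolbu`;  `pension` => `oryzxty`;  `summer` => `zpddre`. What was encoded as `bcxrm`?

chief

Each letter's alphabet position (a=0..z=25) is mapped through 21·x+11 mod 26 — an affine cipher.
Undoing it on bcxrm: b(1)→5·(1−11)≡2=c; c(2)→5·(2−11)≡7=h; x(23)→5·(23−11)≡8=i; r(17)→5·(17−11)≡4=e; m(12)→5·(12−11)≡5=f (all mod 26).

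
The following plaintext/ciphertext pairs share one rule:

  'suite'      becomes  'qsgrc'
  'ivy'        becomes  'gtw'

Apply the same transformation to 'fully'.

dsjjw

Compare letters: s→q is +24, u→s is +24, i→g is +24 — a constant shift. Each letter is shifted forward by 24 in the alphabet (a Caesar shift of +24).
On fully: f+24=d, u+24=s, l+24=j, l+24=j, y+24=w.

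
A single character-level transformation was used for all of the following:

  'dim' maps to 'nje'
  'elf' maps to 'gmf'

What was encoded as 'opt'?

The output letters match the input read backwards, each shifted +1: dim reversed is mid. Read the word backwards and shift each letter +1.
Reversing it on opt: shift back: o−1=n, p−1=o, t−1=s → nos; then reverse → son.

son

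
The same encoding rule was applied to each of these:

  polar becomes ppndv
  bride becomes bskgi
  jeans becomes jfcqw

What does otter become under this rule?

In polar: p→p is +0, o→p is +1, l→n is +2, a→d is +3 — the shift increases by 1 each position. Letter i (0-indexed) is shifted by i+0, so successive shifts are 0, 1, 2, ….
For otter: o+0=o, t+1=u, t+2=v, e+3=h, r+4=v.

ouvhv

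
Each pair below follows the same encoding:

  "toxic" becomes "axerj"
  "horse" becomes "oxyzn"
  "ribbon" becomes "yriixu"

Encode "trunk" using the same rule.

aydur

The shift depends on letter class: consonant t→a is +7, but vowel o→x is +9. The rule splits by letter class: vowels +9, consonants +7.
For trunk: t(cons)+7=a, r(cons)+7=y, u(vowel)+9=d, n(cons)+7=u, k(cons)+7=r.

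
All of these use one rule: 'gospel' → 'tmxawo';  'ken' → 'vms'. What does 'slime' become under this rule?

muqta

The output letters match the input read backwards, each shifted +8: gospel reversed is lepsog. Two steps: reverse the string, then apply a Caesar shift of +8.
On slime: reverse → emils; then shift: e+8=m, m+8=u, i+8=q, l+8=t, s+8=a.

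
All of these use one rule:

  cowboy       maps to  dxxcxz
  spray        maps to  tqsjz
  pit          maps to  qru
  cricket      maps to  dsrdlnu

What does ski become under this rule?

tlr

The shift depends on letter class: consonant c→d is +1, but vowel o→x is +9. The rule splits by letter class: vowels +9, consonants +1.
For ski: s(cons)+1=t, k(cons)+1=l, i(vowel)+9=r.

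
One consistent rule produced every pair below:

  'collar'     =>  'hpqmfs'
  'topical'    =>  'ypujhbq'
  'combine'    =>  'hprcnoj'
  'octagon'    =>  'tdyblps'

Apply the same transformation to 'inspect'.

Shifts by position in collar: pos 0: c→h (+5), pos 1: o→p (+1), pos 2: l→q (+5), pos 3: l→m (+1) — repeating every 2. A repeating key of period 2 is used — shifts +5, +1 over and over.
On inspect: i+5=n, n+1=o, s+5=x, p+1=q, e+5=j, c+1=d, t+5=y.

noxqjdy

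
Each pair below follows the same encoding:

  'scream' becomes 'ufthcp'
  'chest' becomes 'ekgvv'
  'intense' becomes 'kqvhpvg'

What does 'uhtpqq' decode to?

sermon

It's a Vigenère-style cipher with numeric key [2,3]: position i shifts by key[i mod 2].
Undoing it on uhtpqq: u−2=s, h−3=e, t−2=r, p−3=m, q−2=o, q−3=n.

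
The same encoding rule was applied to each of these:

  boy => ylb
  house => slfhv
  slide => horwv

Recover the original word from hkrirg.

Each pair mirrors across the alphabet (b↔y, o↔l, y↔b): positions sum to 25. Each letter is replaced by its mirror in the alphabet: a↔z, b↔y, c↔x, and so on (the Atbash cipher).
Reversing it on hkrirg: h↔s, k↔p, r↔i, i↔r, r↔i, g↔t.

spirit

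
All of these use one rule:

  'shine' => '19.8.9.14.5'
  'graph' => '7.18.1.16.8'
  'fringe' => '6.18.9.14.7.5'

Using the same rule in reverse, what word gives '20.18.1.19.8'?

Letters become their 1-indexed alphabet positions: a=1 … z=26.
Undoing it on 20.18.1.19.8: 20=t, 18=r, 1=a, 19=s, 8=h.

trash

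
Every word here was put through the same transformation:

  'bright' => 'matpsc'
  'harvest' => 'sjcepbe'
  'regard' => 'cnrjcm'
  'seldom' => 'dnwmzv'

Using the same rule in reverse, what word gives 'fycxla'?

uproar

Shifts by position in bright: pos 0: b→m (+11), pos 1: r→a (+9), pos 2: i→t (+11), pos 3: g→p (+9) — repeating every 2. A repeating key of period 2 is used — shifts +11, +9 over and over.
Reversing it on fycxla: f−11=u, y−9=p, c−11=r, x−9=o, l−11=a, a−9=r.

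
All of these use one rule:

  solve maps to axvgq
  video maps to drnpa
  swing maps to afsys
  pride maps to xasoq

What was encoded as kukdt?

clash

In solve: s→a is +8, o→x is +9, l→v is +10, v→g is +11 — the shift increases by 1 each position. Letter i (0-indexed) is shifted by i+8, so successive shifts are 8, 9, 10, ….
Reversing it on kukdt: k−8=c, u−9=l, k−10=a, d−11=s, t−12=h.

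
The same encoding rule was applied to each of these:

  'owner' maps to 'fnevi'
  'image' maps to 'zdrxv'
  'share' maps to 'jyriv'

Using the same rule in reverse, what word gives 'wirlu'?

This is a Caesar cipher with shift 17.
Undoing it on wirlu: w−17=f, i−17=r, r−17=a, l−17=u, u−17=d.

fraud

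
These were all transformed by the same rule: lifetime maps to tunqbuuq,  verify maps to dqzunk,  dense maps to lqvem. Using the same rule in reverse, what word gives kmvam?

canoe

Shifts by position in lifetime: pos 0: l→t (+8), pos 1: i→u (+12), pos 2: f→n (+8), pos 3: e→q (+12) — repeating every 2. A repeating key of period 2 is used — shifts +8, +12 over and over.
Undoing it on kmvam: k−8=c, m−12=a, v−8=n, a−12=o, m−8=e.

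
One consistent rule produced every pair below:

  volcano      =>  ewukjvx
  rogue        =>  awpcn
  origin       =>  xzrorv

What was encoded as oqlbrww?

fiction

Shifts by position in volcano: pos 0: v→e (+9), pos 1: o→w (+8), pos 2: l→u (+9), pos 3: c→k (+8) — repeating every 2. It's a Vigenère-style cipher with numeric key [9,8]: position i shifts by key[i mod 2].
Undoing it on oqlbrww: o−9=f, q−8=i, l−9=c, b−8=t, r−9=i, w−8=o, w−9=n.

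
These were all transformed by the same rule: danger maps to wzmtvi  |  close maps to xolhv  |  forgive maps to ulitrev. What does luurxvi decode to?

This is the alphabet-reversal cipher (Atbash): a becomes z, b becomes y, etc.
Reversing it on luurxvi: l↔o, u↔f, u↔f, r↔i, x↔c, v↔e, i↔r.

officer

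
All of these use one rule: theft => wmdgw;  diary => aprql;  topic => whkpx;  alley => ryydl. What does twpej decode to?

t(19)→w(22) and h(7)→m(12) fit y≡3x+17 (mod 26); the inverse of 3 mod 26 is 9. Treating letters as 0–25, the rule is x ↦ 3x + 17 (mod 26).
Reversing it on twpej: t(19)→9·(19−17)≡18=s; w(22)→9·(22−17)≡19=t; p(15)→9·(15−17)≡8=i; e(4)→9·(4−17)≡13=n; j(9)→9·(9−17)≡6=g (all mod 26).

sting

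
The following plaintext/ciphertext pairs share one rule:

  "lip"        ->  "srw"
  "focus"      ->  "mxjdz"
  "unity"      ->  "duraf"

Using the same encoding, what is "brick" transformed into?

iyrjr

Two shifts are in play — +9 for a/e/i/o/u, +7 for every other letter.
For brick: b(cons)+7=i, r(cons)+7=y, i(vowel)+9=r, c(cons)+7=j, k(cons)+7=r.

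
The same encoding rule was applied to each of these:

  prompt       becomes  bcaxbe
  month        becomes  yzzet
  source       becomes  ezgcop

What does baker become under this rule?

Shifts by position in prompt: pos 0: p→b (+12), pos 1: r→c (+11), pos 2: o→a (+12), pos 3: m→x (+11) — repeating every 2. A repeating key of period 2 is used — shifts +12, +11 over and over.
For baker: b+12=n, a+11=l, k+12=w, e+11=p, r+12=d.

nlwpd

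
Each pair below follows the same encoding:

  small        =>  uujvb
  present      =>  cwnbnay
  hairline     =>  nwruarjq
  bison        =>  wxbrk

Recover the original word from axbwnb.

sensor

The output letters match the input read backwards, each shifted +9: small reversed is llams. The word is reversed, then every letter is shifted forward by 9.
Decoding axbwnb: shift back: a−9=r, x−9=o, b−9=s, w−9=n, n−9=e, b−9=s → rosnes; then reverse → sensor.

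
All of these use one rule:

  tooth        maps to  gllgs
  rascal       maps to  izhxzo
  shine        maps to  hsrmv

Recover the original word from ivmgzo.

This is the alphabet-reversal cipher (Atbash): a becomes z, b becomes y, etc.
Reversing it on ivmgzo: i↔r, v↔e, m↔n, g↔t, z↔a, o↔l.

rental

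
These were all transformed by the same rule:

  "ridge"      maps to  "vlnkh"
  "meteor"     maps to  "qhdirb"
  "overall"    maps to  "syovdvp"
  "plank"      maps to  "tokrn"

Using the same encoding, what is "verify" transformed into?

zhbmii

Shifts by position in ridge: pos 0: r→v (+4), pos 1: i→l (+3), pos 2: d→n (+10), pos 3: g→k (+4), pos 4: e→h (+3) — repeating every 3. The shifts repeat in a cycle of length 3: positions 0,1,… shift by +4, +3, +10, then the pattern repeats.
Applying it to verify: v+4=z, e+3=h, r+10=b, i+4=m, f+3=i, y+10=i.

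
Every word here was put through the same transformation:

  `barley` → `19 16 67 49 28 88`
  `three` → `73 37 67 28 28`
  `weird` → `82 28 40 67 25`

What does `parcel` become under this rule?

61 16 67 22 28 49

b(#2)→19 and a(#1)→16: differences scale by 3, so n = 3·pos + 13. With a=1..z=26, the number is 3·pos + 13.
On parcel: p=16→61, a=1→16, r=18→67, c=3→22, e=5→28, l=12→49.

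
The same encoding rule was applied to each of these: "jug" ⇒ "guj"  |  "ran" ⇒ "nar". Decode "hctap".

patch

The output letters match the input read backwards: jug reversed is guj. It's just the letters in reverse order.
Undoing it on hctap: then reverse → patch.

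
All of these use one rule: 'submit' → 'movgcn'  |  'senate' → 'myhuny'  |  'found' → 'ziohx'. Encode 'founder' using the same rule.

ziohxyl

Compare letters: s→m is +20, u→o is +20, b→v is +20 — a constant shift. Every letter moves 20 places later in the alphabet, wrapping around z→a.
Applying it to founder: f+20=z, o+20=i, u+20=o, n+20=h, d+20=x, e+20=y, r+20=l.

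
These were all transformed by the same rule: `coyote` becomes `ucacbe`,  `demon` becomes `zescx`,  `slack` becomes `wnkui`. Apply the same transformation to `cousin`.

This is an affine cipher: with a=0,…,z=25, each position x becomes (5x+10) mod 26.
For cousin: c(2)→5·2+10≡20=u; o(14)→5·14+10≡2=c; u(20)→5·20+10≡6=g; s(18)→5·18+10≡22=w; i(8)→5·8+10≡24=y; n(13)→5·13+10≡23=x (all mod 26).

ucgwyx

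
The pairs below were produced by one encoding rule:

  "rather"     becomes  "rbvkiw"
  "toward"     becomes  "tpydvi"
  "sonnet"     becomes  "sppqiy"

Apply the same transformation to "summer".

In rather: r→r is +0, a→b is +1, t→v is +2, h→k is +3 — the shift increases by 1 each position. Letter i (0-indexed) is shifted by i+0, so successive shifts are 0, 1, 2, ….
On summer: s+0=s, u+1=v, m+2=o, m+3=p, e+4=i, r+5=w.

svopiw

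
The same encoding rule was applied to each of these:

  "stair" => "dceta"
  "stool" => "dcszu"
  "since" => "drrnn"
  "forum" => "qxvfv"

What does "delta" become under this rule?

Shifts by position in stair: pos 0: s→d (+11), pos 1: t→c (+9), pos 2: a→e (+4), pos 3: i→t (+11), pos 4: r→a (+9) — repeating every 3. A repeating key of period 3 is used — shifts +11, +9, +4 over and over.
For delta: d+11=o, e+9=n, l+4=p, t+11=e, a+9=j.

onpej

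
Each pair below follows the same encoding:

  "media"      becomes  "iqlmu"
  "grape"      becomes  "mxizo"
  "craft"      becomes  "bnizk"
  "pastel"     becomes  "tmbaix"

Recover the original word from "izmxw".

opera

The output letters match the input read backwards, each shifted +8: media reversed is aidem. The word is reversed, then every letter is shifted forward by 8.
Undoing it on izmxw: shift back: i−8=a, z−8=r, m−8=e, x−8=p, w−8=o → arepo; then reverse → opera.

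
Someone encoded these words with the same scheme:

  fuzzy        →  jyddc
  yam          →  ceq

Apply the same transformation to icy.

mgc

Compare letters: f→j is +4, u→y is +4, z→d is +4 — a constant shift. Every letter moves 4 places later in the alphabet, wrapping around z→a.
On icy: i+4=m, c+4=g, y+4=c.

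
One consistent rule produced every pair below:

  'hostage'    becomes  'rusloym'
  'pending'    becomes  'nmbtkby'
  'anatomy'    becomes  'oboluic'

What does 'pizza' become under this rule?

nkvvo

h(7)→r(17) and o(14)→u(20) fit y≡19x+14 (mod 26); the inverse of 19 mod 26 is 11. This is an affine cipher: with a=0,…,z=25, each position x becomes (19x+14) mod 26.
For pizza: p(15)→19·15+14≡13=n; i(8)→19·8+14≡10=k; z(25)→19·25+14≡21=v; z(25)→19·25+14≡21=v; a(0)→19·0+14≡14=o (all mod 26).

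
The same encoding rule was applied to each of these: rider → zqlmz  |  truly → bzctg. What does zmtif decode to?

Compare letters: r→z is +8, i→q is +8, d→l is +8 — a constant shift. Every letter moves 8 places later in the alphabet, wrapping around z→a.
Reversing it on zmtif: z−8=r, m−8=e, t−8=l, i−8=a, f−8=x.

relax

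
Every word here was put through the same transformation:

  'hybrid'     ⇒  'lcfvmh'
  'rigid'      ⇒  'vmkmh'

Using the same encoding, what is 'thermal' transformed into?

Compare letters: h→l is +4, y→c is +4, b→f is +4 — a constant shift. Each letter is shifted forward by 4 in the alphabet (a Caesar shift of +4).
Applying it to thermal: t+4=x, h+4=l, e+4=i, r+4=v, m+4=q, a+4=e, l+4=p.

xlivqep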